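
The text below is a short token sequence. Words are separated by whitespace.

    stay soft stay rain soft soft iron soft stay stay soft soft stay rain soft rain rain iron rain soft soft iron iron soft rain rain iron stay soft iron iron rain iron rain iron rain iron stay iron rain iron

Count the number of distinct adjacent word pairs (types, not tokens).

41 tokens → 40 bigram windows in total.
Repeated bigrams (each contributes count−1 duplicates):
  rain iron: 6
  iron rain: 5
  rain soft: 3
  soft iron: 3
  soft soft: 3
  soft stay: 3
  stay soft: 3
  iron iron: 2
  … (5 more repeated)
25 duplicate windows → 40 − 25 = 15 distinct.

15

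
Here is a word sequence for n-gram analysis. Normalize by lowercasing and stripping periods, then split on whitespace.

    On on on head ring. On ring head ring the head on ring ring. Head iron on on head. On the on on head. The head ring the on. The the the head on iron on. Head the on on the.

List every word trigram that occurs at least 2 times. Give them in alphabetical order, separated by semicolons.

head ring the; on head the; on on head; the head on; the on on

Trigram counts meeting the condition (at least 2 times):
  head ring the: 2
  on head the: 2
  on on head: 3
  the head on: 2
  the on on: 2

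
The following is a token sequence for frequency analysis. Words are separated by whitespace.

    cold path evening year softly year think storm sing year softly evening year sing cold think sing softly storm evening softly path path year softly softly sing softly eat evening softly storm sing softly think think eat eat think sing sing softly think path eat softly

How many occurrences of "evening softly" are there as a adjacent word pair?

2

Scanning the 45 overlapping bigram windows for "evening softly":
  position 20–21: evening softly
  position 30–31: evening softly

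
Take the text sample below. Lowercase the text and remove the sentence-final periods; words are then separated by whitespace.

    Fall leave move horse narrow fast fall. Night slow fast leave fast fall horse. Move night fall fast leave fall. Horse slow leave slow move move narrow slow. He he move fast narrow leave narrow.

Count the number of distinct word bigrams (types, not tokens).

35 tokens → 34 bigram windows in total.
Repeated bigrams (each contributes count−1 duplicates):
  fall horse: 2
  fast fall: 2
  fast leave: 2
3 duplicate windows → 34 − 3 = 31 distinct.

31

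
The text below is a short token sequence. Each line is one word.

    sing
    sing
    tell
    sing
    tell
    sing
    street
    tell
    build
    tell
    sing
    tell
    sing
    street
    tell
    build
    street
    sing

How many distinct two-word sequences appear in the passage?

18 tokens → 17 bigram windows in total.
Repeated bigrams (each contributes count−1 duplicates):
  tell sing: 4
  sing tell: 3
  sing street: 2
  street tell: 2
  tell build: 2
8 duplicate windows → 17 − 8 = 9 distinct.

9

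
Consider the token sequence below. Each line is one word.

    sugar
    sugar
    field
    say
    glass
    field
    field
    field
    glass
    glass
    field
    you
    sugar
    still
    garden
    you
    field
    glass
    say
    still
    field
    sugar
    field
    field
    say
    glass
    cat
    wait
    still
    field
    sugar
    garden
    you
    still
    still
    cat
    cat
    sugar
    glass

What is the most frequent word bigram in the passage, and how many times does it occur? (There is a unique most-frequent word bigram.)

Bigram frequencies (highest first):
  field field: 3
  sugar field: 2
  field say: 2
  say glass: 2
  glass field: 2
  field glass: 2
  … (22 more, each ≤ 2)

"field field", 3 times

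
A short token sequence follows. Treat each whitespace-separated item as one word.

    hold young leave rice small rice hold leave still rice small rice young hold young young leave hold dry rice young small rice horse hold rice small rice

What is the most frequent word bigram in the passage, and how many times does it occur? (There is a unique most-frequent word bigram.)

Bigram frequencies (highest first):
  small rice: 4
  rice small: 3
  hold young: 2
  young leave: 2
  rice young: 2
  leave rice: 1
  … (13 more, each ≤ 1)

"small rice", 4 times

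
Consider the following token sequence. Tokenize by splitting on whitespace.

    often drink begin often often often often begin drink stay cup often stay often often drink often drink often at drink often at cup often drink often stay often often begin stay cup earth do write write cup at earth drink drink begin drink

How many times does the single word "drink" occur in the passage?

9

Scanning the 44 tokens for "drink":
  position 2: drink
  position 9: drink
  position 16: drink
  position 18: drink
  position 21: drink
  position 26: drink
  position 41: drink
  position 42: drink
  position 44: drink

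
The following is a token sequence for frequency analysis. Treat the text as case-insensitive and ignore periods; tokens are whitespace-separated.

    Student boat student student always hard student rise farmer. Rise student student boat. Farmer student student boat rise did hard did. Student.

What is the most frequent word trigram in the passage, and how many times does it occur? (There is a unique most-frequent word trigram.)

"student student boat", 2 times

Trigram frequencies (highest first):
  student student boat: 2
  student boat student: 1
  boat student student: 1
  student student always: 1
  student always hard: 1
  always hard student: 1
  … (13 more, each ≤ 1)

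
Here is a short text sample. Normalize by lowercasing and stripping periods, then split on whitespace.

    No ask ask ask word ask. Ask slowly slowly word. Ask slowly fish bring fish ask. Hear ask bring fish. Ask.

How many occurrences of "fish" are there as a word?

3

Scanning the 21 tokens for "fish":
  position 13: fish
  position 15: fish
  position 20: fish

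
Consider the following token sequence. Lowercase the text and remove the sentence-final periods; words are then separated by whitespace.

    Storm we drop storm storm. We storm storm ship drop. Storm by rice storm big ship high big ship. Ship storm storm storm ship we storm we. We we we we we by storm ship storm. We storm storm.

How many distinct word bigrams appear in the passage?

20

39 tokens → 38 bigram windows in total.
Repeated bigrams (each contributes count−1 duplicates):
  storm storm: 5
  we we: 5
  storm we: 4
  storm ship: 3
  we storm: 3
  big ship: 2
  drop storm: 2
  ship storm: 2
18 duplicate windows → 38 − 18 = 20 distinct.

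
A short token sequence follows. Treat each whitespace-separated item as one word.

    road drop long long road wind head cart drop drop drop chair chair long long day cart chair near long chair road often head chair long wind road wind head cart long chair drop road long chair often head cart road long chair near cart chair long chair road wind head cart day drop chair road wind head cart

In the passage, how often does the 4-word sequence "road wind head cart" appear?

Scanning the 56 overlapping 4-gram windows for "road wind head cart":
  position 5–8: road wind head cart
  position 28–31: road wind head cart
  position 49–52: road wind head cart
  position 56–59: road wind head cart

4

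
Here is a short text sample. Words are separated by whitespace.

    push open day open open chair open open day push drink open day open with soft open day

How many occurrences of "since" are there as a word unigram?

Scanning the 18 tokens for "since":
  (none found)

0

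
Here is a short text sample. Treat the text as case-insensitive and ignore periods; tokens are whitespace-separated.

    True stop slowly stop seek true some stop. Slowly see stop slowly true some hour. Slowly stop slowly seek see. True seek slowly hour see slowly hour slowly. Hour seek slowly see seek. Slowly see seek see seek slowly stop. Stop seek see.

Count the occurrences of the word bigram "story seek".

Scanning the 42 overlapping bigram windows for "story seek":
  (none found)

0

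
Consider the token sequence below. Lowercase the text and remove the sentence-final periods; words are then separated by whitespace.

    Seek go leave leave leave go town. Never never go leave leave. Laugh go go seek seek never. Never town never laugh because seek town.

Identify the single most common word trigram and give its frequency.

"go leave leave", 2 times

Trigram frequencies (highest first):
  go leave leave: 2
  seek go leave: 1
  leave leave leave: 1
  leave leave go: 1
  leave go town: 1
  go town never: 1
  … (16 more, each ≤ 1)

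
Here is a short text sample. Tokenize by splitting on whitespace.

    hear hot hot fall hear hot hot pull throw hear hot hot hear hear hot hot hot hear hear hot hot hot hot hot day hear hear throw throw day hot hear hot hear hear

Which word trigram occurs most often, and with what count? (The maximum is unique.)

Trigram frequencies (highest first):
  hear hot hot: 5
  hot hot hot: 4
  hot hear hear: 3
  hot hot hear: 2
  hear hear hot: 2
  hot hot fall: 1
  … (16 more, each ≤ 1)

"hear hot hot", 5 times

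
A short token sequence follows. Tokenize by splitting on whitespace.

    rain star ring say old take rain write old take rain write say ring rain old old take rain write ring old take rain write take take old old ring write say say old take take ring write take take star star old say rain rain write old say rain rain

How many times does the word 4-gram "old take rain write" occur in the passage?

Scanning the 48 overlapping 4-gram windows for "old take rain write":
  position 5–8: old take rain write
  position 9–12: old take rain write
  position 17–20: old take rain write
  position 22–25: old take rain write

4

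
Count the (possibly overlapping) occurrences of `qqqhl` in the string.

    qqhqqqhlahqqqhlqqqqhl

3

Sliding a length-5 window over the 21 characters (17 positions):
  position 4–8: qqqhl
  position 11–15: qqqhl
  position 17–21: qqqhl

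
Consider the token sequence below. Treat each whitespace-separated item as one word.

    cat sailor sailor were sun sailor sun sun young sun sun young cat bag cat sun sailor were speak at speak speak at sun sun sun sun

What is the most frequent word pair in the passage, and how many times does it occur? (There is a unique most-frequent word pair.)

Bigram frequencies (highest first):
  sun sun: 5
  sailor were: 2
  sun sailor: 2
  sun young: 2
  speak at: 2
  cat sailor: 1
  … (12 more, each ≤ 1)

"sun sun", 5 times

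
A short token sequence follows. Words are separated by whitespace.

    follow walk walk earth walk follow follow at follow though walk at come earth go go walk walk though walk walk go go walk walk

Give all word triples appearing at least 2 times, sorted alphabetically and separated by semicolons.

Trigram counts meeting the condition (at least 2 times):
  go go walk: 2
  go walk walk: 2

go go walk; go walk walk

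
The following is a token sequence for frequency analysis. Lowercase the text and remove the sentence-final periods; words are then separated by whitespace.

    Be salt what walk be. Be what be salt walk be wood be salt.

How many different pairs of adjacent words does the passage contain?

14 tokens → 13 bigram windows in total.
Repeated bigrams (each contributes count−1 duplicates):
  be salt: 3
  walk be: 2
3 duplicate windows → 13 − 3 = 10 distinct.

10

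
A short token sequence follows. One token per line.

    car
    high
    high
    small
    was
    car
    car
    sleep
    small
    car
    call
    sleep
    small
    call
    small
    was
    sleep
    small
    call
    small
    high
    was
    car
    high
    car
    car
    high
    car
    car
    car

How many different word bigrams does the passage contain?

17

30 tokens → 29 bigram windows in total.
Repeated bigrams (each contributes count−1 duplicates):
  car car: 4
  car high: 3
  sleep small: 3
  call small: 2
  high car: 2
  small call: 2
  small was: 2
  was car: 2
12 duplicate windows → 29 − 12 = 17 distinct.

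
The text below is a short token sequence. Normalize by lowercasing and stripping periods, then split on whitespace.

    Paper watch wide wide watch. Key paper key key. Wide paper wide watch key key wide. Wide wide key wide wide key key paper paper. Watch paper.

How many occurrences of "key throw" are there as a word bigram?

Scanning the 26 overlapping bigram windows for "key throw":
  (none found)

0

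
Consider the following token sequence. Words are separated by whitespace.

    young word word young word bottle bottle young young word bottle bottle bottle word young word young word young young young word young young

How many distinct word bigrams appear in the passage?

24 tokens → 23 bigram windows in total.
Repeated bigrams (each contributes count−1 duplicates):
  young word: 6
  word young: 5
  young young: 4
  bottle bottle: 3
  word bottle: 2
15 duplicate windows → 23 − 15 = 8 distinct.

8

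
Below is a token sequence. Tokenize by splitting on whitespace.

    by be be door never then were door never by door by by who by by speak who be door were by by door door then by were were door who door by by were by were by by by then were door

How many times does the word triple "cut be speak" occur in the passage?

Scanning the 41 overlapping trigram windows for "cut be speak":
  (none found)

0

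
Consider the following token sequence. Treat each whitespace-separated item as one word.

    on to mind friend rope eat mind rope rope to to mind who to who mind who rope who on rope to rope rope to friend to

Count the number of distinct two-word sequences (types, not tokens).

21

27 tokens → 26 bigram windows in total.
Repeated bigrams (each contributes count−1 duplicates):
  rope to: 3
  mind who: 2
  rope rope: 2
  to mind: 2
5 duplicate windows → 26 − 5 = 21 distinct.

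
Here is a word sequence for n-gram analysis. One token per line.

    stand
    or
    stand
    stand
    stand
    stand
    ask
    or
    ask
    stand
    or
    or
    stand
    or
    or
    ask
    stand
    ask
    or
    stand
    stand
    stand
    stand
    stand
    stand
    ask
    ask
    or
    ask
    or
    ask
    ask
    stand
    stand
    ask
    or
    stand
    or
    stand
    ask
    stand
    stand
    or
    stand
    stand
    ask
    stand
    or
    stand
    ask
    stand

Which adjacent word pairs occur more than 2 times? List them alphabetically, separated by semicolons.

ask or; ask stand; or ask; or stand; stand ask; stand or; stand stand

Bigram counts meeting the condition (more than 2 times):
  ask or: 5
  ask stand: 6
  or ask: 4
  or stand: 7
  stand ask: 7
  stand or: 6
  stand stand: 11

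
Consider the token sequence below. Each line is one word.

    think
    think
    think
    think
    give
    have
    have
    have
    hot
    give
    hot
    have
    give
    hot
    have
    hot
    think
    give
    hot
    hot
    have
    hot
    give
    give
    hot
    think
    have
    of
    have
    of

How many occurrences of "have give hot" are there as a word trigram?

1

Scanning the 28 overlapping trigram windows for "have give hot":
  position 12–14: have give hot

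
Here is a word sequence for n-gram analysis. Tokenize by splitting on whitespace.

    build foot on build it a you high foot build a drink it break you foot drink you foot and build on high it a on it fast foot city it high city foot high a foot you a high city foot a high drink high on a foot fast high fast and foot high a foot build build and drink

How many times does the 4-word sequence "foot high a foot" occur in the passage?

2

Scanning the 58 overlapping 4-gram windows for "foot high a foot":
  position 34–37: foot high a foot
  position 54–57: foot high a foot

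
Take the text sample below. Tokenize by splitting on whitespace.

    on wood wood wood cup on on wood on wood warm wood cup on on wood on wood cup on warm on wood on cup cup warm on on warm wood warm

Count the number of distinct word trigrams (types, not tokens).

23

32 tokens → 30 trigram windows in total.
Repeated trigrams (each contributes count−1 duplicates):
  on wood on: 3
  wood cup on: 3
  cup on on: 2
  on on wood: 2
  wood on wood: 2
7 duplicate windows → 30 − 7 = 23 distinct.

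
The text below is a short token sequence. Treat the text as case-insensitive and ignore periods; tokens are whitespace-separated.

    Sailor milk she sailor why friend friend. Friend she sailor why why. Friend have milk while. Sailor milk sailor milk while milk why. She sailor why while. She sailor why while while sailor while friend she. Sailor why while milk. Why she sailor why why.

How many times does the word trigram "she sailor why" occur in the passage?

6

Scanning the 43 overlapping trigram windows for "she sailor why":
  position 3–5: she sailor why
  position 9–11: she sailor why
  position 24–26: she sailor why
  position 28–30: she sailor why
  position 36–38: she sailor why
  position 42–44: she sailor why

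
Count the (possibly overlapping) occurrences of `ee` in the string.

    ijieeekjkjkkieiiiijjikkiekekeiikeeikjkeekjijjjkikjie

4

Sliding a length-2 window over the 52 characters (51 positions):
  position 4–5: ee
  position 5–6: ee
  position 33–34: ee
  position 39–40: ee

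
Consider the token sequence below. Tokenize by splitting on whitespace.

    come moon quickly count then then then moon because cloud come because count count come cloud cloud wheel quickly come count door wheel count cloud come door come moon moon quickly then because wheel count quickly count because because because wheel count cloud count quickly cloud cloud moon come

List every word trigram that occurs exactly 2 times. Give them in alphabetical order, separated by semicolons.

because wheel count; wheel count cloud

Trigram counts meeting the condition (exactly 2 times):
  because wheel count: 2
  wheel count cloud: 2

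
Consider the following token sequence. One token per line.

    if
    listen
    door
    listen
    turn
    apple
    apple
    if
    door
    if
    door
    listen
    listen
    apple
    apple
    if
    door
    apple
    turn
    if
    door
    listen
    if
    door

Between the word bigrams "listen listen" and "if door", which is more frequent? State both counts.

"if door" (5 vs 1)

"listen listen": 1 occurrence
"if door": 5 occurrences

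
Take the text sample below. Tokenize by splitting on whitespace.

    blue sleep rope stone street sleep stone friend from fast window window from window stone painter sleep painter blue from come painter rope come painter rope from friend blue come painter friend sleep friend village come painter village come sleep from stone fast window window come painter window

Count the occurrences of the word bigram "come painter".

Scanning the 47 overlapping bigram windows for "come painter":
  position 21–22: come painter
  position 24–25: come painter
  position 30–31: come painter
  position 36–37: come painter
  position 46–47: come painter

5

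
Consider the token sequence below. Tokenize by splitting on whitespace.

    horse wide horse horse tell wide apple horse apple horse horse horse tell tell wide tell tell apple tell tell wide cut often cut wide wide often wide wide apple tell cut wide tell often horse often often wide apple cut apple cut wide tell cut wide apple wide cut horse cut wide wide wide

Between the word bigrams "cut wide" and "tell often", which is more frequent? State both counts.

"cut wide": 5 occurrences
"tell often": 1 occurrence

"cut wide" (5 vs 1)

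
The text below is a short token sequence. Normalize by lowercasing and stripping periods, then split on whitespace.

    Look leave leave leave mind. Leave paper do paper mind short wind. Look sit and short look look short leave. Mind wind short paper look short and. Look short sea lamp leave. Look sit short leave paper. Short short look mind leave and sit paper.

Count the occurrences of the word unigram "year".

Scanning the 45 tokens for "year":
  (none found)

0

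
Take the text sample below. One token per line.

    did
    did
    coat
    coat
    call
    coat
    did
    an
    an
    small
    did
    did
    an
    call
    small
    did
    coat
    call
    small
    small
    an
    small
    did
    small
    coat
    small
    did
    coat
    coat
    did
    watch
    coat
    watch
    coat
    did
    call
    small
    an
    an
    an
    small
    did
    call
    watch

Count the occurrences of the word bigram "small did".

5

Scanning the 43 overlapping bigram windows for "small did":
  position 10–11: small did
  position 15–16: small did
  position 22–23: small did
  position 26–27: small did
  position 41–42: small did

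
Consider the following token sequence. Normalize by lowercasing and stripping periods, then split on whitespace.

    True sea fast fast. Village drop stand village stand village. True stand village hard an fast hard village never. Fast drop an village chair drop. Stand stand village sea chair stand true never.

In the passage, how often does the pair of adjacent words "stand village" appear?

Scanning the 32 overlapping bigram windows for "stand village":
  position 7–8: stand village
  position 9–10: stand village
  position 12–13: stand village
  position 27–28: stand village

4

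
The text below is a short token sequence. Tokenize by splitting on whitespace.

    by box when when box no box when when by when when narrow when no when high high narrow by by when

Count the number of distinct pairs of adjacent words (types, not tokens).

17

22 tokens → 21 bigram windows in total.
Repeated bigrams (each contributes count−1 duplicates):
  when when: 3
  box when: 2
  by when: 2
4 duplicate windows → 21 − 4 = 17 distinct.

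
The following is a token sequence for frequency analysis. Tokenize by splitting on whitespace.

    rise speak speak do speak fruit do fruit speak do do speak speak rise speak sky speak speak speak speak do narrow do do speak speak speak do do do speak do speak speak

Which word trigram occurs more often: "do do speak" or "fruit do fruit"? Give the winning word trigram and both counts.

"do do speak": 3 occurrences
"fruit do fruit": 1 occurrence

"do do speak" (3 vs 1)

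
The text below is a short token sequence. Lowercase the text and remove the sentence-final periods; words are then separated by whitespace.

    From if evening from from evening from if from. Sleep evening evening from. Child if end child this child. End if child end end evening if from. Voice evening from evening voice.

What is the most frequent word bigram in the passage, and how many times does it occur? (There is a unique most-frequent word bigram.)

"evening from", 4 times

Bigram frequencies (highest first):
  evening from: 4
  from if: 2
  from evening: 2
  if from: 2
  child end: 2
  if evening: 1
  … (18 more, each ≤ 1)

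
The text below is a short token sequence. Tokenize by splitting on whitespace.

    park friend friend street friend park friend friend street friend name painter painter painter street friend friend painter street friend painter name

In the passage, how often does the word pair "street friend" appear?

Scanning the 21 overlapping bigram windows for "street friend":
  position 4–5: street friend
  position 9–10: street friend
  position 15–16: street friend
  position 19–20: street friend

4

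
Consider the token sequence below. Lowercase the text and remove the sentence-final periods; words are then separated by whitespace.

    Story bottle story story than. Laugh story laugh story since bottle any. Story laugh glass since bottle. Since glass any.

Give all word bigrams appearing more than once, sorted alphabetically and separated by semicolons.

laugh story; since bottle; story laugh

Bigram counts meeting the condition (more than once):
  laugh story: 2
  since bottle: 2
  story laugh: 2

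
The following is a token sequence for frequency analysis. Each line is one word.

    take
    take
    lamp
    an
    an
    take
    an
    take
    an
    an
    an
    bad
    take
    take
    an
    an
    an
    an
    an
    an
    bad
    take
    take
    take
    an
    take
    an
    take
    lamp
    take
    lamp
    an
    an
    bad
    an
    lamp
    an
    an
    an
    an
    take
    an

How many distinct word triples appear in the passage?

42 tokens → 40 trigram windows in total.
Repeated trigrams (each contributes count−1 duplicates):
  an an an: 7
  an take an: 4
  an an bad: 3
  lamp an an: 3
  take an take: 3
  an an take: 2
  an bad take: 2
  bad take take: 2
  … (3 more repeated)
21 duplicate windows → 40 − 21 = 19 distinct.

19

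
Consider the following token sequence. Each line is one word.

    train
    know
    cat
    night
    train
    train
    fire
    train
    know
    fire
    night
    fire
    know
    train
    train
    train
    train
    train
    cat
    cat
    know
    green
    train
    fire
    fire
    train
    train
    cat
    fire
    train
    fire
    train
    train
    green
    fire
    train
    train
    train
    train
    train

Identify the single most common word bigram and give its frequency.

"train train", 11 times

Bigram frequencies (highest first):
  train train: 11
  fire train: 5
  train fire: 3
  train know: 2
  train cat: 2
  know cat: 1
  … (15 more, each ≤ 1)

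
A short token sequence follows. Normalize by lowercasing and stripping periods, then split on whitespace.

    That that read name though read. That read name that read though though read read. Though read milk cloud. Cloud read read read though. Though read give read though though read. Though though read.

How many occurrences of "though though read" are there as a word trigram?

4

Scanning the 32 overlapping trigram windows for "though though read":
  position 12–14: though though read
  position 24–26: though though read
  position 29–31: though though read
  position 32–34: though though read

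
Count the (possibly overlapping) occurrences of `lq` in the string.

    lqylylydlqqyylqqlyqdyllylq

Sliding a length-2 window over the 26 characters (25 positions):
  position 1–2: lq
  position 9–10: lq
  position 14–15: lq
  position 25–26: lq

4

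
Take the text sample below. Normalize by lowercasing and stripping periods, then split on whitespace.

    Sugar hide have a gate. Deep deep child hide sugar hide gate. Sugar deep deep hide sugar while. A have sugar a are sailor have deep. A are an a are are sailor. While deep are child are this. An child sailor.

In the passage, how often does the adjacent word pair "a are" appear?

3

Scanning the 41 overlapping bigram windows for "a are":
  position 22–23: a are
  position 27–28: a are
  position 30–31: a are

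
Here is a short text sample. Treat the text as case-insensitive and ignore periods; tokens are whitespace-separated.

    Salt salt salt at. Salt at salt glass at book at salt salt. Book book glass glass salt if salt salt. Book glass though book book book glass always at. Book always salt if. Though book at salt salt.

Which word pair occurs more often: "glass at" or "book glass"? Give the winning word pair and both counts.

"glass at": 1 occurrence
"book glass": 3 occurrences

"book glass" (3 vs 1)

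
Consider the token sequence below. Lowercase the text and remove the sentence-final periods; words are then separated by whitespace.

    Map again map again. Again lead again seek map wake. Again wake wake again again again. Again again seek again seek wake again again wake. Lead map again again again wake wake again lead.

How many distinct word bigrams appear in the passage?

34 tokens → 33 bigram windows in total.
Repeated bigrams (each contributes count−1 duplicates):
  again again: 8
  wake again: 4
  again seek: 3
  again wake: 3
  map again: 3
  again lead: 2
  wake wake: 2
18 duplicate windows → 33 − 18 = 15 distinct.

15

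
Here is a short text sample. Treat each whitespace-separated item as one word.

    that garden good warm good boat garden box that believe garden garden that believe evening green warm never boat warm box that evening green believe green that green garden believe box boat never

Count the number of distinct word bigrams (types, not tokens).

33 tokens → 32 bigram windows in total.
Repeated bigrams (each contributes count−1 duplicates):
  box that: 2
  evening green: 2
  that believe: 2
3 duplicate windows → 32 − 3 = 29 distinct.

29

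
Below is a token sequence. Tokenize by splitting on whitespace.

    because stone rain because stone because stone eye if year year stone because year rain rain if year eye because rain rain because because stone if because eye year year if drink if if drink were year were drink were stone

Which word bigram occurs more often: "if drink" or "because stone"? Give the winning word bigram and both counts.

"if drink": 2 occurrences
"because stone": 4 occurrences

"because stone" (4 vs 2)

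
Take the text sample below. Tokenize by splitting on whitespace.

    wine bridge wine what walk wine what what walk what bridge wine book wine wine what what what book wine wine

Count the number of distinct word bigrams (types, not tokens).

21 tokens → 20 bigram windows in total.
Repeated bigrams (each contributes count−1 duplicates):
  what what: 3
  wine what: 3
  book wine: 2
  bridge wine: 2
  what walk: 2
  wine wine: 2
8 duplicate windows → 20 − 8 = 12 distinct.

12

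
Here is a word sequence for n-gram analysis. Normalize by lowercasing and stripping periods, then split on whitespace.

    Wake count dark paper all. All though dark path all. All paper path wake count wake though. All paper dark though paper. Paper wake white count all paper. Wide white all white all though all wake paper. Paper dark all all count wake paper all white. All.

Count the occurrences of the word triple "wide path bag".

Scanning the 45 overlapping trigram windows for "wide path bag":
  (none found)

0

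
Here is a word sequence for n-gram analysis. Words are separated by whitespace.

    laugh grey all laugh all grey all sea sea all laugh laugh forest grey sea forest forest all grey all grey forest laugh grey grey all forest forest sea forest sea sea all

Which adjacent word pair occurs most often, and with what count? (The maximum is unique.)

Bigram frequencies (highest first):
  grey all: 4
  all grey: 3
  laugh grey: 2
  all laugh: 2
  sea sea: 2
  sea all: 2
  … (14 more, each ≤ 2)

"grey all", 4 times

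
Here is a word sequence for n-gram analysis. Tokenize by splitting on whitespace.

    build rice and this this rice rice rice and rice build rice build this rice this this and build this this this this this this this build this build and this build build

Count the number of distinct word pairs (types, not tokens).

15

33 tokens → 32 bigram windows in total.
Repeated bigrams (each contributes count−1 duplicates):
  this this: 8
  build this: 3
  this build: 3
  and this: 2
  build rice: 2
  rice and: 2
  rice build: 2
  rice rice: 2
  … (1 more repeated)
17 duplicate windows → 32 − 17 = 15 distinct.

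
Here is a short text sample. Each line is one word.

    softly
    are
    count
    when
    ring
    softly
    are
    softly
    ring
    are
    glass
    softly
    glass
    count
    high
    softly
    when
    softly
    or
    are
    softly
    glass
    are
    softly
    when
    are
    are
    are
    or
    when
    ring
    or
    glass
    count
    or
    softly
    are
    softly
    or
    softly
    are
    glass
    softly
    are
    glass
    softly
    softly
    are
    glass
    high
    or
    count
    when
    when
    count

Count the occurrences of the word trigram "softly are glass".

Scanning the 53 overlapping trigram windows for "softly are glass":
  position 40–42: softly are glass
  position 43–45: softly are glass
  position 47–49: softly are glass

3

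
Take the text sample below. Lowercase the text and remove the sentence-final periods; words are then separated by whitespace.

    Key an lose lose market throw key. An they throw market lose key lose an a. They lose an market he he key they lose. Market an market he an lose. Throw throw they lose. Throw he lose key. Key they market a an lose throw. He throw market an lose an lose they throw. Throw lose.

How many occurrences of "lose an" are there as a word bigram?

3

Scanning the 56 overlapping bigram windows for "lose an":
  position 14–15: lose an
  position 18–19: lose an
  position 51–52: lose an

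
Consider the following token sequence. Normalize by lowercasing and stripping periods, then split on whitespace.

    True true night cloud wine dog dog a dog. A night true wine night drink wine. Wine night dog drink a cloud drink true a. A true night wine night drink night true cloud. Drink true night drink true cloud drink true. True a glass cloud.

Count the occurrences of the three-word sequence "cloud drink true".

3

Scanning the 44 overlapping trigram windows for "cloud drink true":
  position 22–24: cloud drink true
  position 34–36: cloud drink true
  position 40–42: cloud drink true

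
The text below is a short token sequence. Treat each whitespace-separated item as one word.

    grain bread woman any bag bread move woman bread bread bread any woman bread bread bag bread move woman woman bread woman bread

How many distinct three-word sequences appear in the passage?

18

23 tokens → 21 trigram windows in total.
Repeated trigrams (each contributes count−1 duplicates):
  bag bread move: 2
  bread move woman: 2
  woman bread bread: 2
3 duplicate windows → 21 − 3 = 18 distinct.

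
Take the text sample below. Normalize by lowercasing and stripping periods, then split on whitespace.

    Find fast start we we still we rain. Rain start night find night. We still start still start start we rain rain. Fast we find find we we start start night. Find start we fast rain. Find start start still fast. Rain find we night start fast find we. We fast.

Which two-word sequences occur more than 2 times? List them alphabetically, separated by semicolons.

Bigram counts meeting the condition (more than 2 times):
  find we: 3
  start start: 3
  start we: 3
  we we: 3

find we; start start; start we; we we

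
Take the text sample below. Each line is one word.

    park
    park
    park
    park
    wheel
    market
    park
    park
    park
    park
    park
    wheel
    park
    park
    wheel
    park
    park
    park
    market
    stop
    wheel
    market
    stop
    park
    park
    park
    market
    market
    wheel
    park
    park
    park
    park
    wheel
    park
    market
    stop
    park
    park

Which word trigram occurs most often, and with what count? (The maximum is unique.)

"park park park", 9 times

Trigram frequencies (highest first):
  park park park: 9
  park park wheel: 4
  park wheel park: 3
  wheel park park: 3
  park park market: 2
  park market stop: 2
  … (12 more, each ≤ 2)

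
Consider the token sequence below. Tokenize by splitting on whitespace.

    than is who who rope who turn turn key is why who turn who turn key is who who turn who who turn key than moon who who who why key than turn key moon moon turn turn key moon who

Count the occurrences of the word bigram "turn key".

Scanning the 40 overlapping bigram windows for "turn key":
  position 8–9: turn key
  position 15–16: turn key
  position 23–24: turn key
  position 33–34: turn key
  position 38–39: turn key

5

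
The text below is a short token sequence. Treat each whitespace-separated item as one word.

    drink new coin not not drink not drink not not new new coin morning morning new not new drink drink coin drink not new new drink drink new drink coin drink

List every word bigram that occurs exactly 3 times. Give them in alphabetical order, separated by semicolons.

drink not; new drink; not new

Bigram counts meeting the condition (exactly 3 times):
  drink not: 3
  new drink: 3
  not new: 3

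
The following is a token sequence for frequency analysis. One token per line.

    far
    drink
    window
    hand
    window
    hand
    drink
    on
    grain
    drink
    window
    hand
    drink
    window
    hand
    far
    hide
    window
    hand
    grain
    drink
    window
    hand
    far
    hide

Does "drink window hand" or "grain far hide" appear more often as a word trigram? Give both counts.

"drink window hand": 4 occurrences
"grain far hide": 0 occurrences

"drink window hand" (4 vs 0)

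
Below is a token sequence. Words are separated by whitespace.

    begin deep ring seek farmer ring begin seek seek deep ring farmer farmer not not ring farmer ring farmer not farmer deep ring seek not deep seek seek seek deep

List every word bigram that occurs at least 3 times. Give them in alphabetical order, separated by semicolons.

Bigram counts meeting the condition (at least 3 times):
  deep ring: 3
  ring farmer: 3
  seek seek: 3

deep ring; ring farmer; seek seek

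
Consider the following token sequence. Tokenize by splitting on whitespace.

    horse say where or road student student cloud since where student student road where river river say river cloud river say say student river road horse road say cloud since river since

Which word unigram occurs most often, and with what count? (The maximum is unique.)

Unigram frequencies (highest first):
  river: 6
  say: 5
  student: 5
  road: 4
  where: 3
  cloud: 3
  … (3 more, each ≤ 3)

"river", 6 times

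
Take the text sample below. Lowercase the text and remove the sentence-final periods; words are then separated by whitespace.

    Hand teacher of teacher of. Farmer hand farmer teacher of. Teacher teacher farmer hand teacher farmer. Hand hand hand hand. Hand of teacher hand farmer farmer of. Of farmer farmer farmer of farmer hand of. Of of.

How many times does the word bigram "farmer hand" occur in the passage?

4

Scanning the 36 overlapping bigram windows for "farmer hand":
  position 6–7: farmer hand
  position 13–14: farmer hand
  position 16–17: farmer hand
  position 33–34: farmer hand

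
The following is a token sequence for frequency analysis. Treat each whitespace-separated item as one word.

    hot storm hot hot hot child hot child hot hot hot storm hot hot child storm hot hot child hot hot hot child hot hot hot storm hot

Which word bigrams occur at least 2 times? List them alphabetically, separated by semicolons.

Bigram counts meeting the condition (at least 2 times):
  child hot: 4
  hot child: 5
  hot hot: 10
  hot storm: 3
  storm hot: 4

child hot; hot child; hot hot; hot storm; storm hot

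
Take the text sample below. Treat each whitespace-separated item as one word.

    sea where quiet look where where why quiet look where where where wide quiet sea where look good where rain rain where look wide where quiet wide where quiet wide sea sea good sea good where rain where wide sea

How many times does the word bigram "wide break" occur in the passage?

Scanning the 39 overlapping bigram windows for "wide break":
  (none found)

0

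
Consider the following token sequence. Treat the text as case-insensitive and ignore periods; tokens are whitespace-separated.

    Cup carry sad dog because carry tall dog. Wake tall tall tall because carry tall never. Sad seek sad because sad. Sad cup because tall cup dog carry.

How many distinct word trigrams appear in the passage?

28 tokens → 26 trigram windows in total.
Repeated trigrams (each contributes count−1 duplicates):
  because carry tall: 2
1 duplicate windows → 26 − 1 = 25 distinct.

25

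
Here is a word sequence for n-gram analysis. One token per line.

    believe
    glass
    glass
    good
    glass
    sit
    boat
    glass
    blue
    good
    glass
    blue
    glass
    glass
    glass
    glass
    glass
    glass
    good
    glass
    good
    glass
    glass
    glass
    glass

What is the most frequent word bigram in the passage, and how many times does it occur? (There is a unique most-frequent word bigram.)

"glass glass", 9 times

Bigram frequencies (highest first):
  glass glass: 9
  good glass: 4
  glass good: 3
  glass blue: 2
  believe glass: 1
  glass sit: 1
  … (4 more, each ≤ 1)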